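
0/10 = 0 = 0.00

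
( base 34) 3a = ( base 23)4K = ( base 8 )160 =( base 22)52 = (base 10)112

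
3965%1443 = 1079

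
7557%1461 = 252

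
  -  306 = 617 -923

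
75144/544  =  9393/68=138.13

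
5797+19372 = 25169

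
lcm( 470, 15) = 1410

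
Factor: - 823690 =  - 2^1*5^1*7^2  *41^2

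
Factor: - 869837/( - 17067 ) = 3^(  -  1 )  *  23^1*59^1 * 641^1 * 5689^( - 1)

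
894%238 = 180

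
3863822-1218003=2645819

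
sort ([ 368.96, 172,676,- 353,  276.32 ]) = [ - 353 , 172,276.32,368.96,676] 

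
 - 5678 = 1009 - 6687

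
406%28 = 14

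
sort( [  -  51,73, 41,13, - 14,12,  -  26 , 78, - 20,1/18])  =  [-51, - 26, - 20,  -  14, 1/18,12, 13,41, 73, 78]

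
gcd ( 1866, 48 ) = 6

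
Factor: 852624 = 2^4*3^2* 31^1*191^1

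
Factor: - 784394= - 2^1*13^1 * 30169^1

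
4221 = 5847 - 1626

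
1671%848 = 823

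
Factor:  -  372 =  - 2^2*3^1*31^1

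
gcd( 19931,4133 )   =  1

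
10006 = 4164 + 5842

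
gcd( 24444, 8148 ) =8148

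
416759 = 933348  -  516589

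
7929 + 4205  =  12134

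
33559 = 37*907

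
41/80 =41/80 =0.51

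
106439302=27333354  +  79105948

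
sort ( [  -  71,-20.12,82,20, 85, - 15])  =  [-71, - 20.12,-15, 20,82,85 ]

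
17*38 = 646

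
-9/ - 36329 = 9/36329 = 0.00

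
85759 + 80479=166238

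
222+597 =819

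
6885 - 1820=5065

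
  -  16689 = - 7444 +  - 9245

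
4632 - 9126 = - 4494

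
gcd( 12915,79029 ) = 9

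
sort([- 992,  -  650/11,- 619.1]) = [ - 992, - 619.1,- 650/11]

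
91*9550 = 869050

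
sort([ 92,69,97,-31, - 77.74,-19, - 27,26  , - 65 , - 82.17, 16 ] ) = [ - 82.17, - 77.74, -65, - 31, - 27, - 19, 16, 26, 69,92,97 ]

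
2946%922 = 180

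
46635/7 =6662 + 1/7= 6662.14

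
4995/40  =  124 + 7/8 = 124.88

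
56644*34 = 1925896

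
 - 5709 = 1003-6712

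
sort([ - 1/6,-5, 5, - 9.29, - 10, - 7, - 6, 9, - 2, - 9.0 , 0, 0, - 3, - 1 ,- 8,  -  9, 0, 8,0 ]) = [ - 10,  -  9.29, -9.0, - 9, - 8,  -  7, - 6, - 5, - 3, - 2,-1, - 1/6, 0,0, 0,0, 5, 8, 9]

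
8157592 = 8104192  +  53400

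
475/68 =475/68 = 6.99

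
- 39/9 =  - 13/3 = - 4.33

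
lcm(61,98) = 5978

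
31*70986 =2200566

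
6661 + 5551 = 12212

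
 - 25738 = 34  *( - 757) 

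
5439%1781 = 96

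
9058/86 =4529/43 = 105.33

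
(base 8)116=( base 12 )66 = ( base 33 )2C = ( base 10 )78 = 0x4E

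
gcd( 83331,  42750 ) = 9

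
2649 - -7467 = 10116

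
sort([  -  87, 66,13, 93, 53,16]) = [  -  87,13,16, 53  ,  66, 93]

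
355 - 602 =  - 247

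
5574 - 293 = 5281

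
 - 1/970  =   - 1 + 969/970 =- 0.00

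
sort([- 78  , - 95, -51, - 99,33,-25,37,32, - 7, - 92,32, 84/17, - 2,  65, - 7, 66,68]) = [ - 99 , - 95, -92, - 78 , -51, - 25,-7, -7,  -  2, 84/17 , 32 , 32,33,  37, 65,  66,68 ]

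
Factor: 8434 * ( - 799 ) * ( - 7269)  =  2^1 *3^1 * 17^1*47^1*2423^1*4217^1 = 48984090054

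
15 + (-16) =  - 1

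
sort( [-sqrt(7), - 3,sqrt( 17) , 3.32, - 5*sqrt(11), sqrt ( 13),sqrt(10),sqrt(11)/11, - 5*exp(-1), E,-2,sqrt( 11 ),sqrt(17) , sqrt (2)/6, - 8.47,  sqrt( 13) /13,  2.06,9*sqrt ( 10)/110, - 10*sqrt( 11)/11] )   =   [ - 5*sqrt(11 ),  -  8.47, - 10*sqrt( 11)/11,-3,-sqrt (7), - 2, - 5*exp ( - 1 ), sqrt( 2 )/6,9*sqrt(10 )/110,sqrt( 13)/13, sqrt(  11)/11,2.06 , E, sqrt( 10),sqrt( 11), 3.32,sqrt( 13), sqrt (17 ) , sqrt ( 17)]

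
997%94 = 57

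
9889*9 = 89001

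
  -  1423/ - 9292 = 1423/9292 = 0.15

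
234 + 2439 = 2673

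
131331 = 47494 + 83837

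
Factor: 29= 29^1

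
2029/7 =289  +  6/7 = 289.86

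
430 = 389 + 41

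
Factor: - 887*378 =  - 2^1*3^3*7^1*887^1 = - 335286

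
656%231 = 194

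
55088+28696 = 83784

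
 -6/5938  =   - 1 +2966/2969 = -0.00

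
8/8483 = 8/8483 = 0.00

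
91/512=91/512 = 0.18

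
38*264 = 10032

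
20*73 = 1460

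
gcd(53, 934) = 1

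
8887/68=130 + 47/68 = 130.69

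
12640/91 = 138  +  82/91 = 138.90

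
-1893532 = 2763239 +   -  4656771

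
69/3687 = 23/1229 = 0.02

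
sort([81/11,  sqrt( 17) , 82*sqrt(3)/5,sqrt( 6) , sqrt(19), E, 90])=[sqrt(6),E,sqrt(17) , sqrt( 19),81/11,82*sqrt(3)/5,  90]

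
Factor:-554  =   - 2^1*277^1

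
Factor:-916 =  - 2^2*229^1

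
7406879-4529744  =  2877135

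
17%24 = 17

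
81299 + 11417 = 92716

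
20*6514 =130280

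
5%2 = 1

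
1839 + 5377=7216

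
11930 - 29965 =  - 18035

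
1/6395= 1/6395 = 0.00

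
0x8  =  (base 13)8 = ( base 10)8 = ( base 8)10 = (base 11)8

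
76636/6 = 38318/3=12772.67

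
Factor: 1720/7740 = 2/9 = 2^1*3^ (- 2 )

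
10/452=5/226=   0.02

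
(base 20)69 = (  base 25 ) 54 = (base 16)81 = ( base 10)129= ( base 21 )63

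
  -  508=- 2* 254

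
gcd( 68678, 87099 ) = 1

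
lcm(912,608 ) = 1824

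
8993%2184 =257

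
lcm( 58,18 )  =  522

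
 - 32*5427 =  - 173664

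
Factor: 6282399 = 3^1*97^1*21589^1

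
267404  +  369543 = 636947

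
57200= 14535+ 42665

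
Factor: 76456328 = 2^3* 13^1 *735157^1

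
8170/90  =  90+ 7/9 = 90.78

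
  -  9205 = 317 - 9522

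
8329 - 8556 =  - 227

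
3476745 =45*77261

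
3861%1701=459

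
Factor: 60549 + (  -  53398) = 7151^1 = 7151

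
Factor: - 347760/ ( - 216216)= 230/143= 2^1*5^1*11^( - 1 )*13^(-1 )*23^1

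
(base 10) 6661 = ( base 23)CDE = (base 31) 6SR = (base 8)15005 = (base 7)25264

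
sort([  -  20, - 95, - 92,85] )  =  [ - 95,-92,  -  20 , 85 ]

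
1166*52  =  60632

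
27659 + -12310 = 15349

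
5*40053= 200265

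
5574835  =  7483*745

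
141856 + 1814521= 1956377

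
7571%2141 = 1148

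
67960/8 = 8495 = 8495.00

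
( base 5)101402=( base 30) 3lm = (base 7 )12526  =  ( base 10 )3352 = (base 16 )d18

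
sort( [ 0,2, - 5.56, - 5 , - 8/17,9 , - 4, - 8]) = [ - 8 , - 5.56, - 5, - 4, -8/17, 0,2,9] 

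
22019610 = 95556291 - 73536681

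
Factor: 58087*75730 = 4398928510 = 2^1*5^1*29^1*2003^1*7573^1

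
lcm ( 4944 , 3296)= 9888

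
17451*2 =34902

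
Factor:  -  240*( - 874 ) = 2^5*3^1*5^1*19^1 * 23^1 = 209760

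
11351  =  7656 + 3695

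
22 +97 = 119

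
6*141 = 846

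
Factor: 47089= 7^2*31^2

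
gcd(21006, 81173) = 1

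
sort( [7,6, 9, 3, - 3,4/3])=[-3,  4/3, 3 , 6,7, 9 ]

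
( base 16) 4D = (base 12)65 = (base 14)57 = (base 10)77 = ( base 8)115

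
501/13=38 +7/13 = 38.54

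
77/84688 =77/84688 = 0.00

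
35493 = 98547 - 63054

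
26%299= 26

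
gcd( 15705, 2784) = 3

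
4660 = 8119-3459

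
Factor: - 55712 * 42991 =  - 2395114592 = - 2^5*13^1*1741^1*3307^1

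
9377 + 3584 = 12961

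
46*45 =2070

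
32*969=31008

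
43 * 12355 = 531265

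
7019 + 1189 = 8208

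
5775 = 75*77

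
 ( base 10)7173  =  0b1110000000101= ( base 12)4199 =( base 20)hid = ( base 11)5431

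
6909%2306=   2297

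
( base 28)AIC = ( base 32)854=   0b10000010100100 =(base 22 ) h5i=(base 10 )8356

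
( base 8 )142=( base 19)53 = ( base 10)98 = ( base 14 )70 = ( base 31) 35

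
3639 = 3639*1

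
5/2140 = 1/428 = 0.00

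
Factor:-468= -2^2*3^2*13^1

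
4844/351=4844/351 = 13.80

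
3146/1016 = 3 + 49/508 = 3.10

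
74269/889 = 74269/889 = 83.54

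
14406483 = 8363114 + 6043369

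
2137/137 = 15 + 82/137 = 15.60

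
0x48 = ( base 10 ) 72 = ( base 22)36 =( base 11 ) 66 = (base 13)57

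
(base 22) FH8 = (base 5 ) 221032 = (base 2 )1110111011010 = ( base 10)7642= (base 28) 9kq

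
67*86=5762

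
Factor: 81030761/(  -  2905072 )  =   - 2^( - 4)*7^2*31^( - 1)*5857^( - 1)*1653689^1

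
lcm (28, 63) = 252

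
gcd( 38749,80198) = 1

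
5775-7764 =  - 1989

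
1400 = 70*20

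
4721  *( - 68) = -321028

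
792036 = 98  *8082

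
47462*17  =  806854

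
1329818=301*4418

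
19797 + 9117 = 28914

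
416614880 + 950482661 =1367097541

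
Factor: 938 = 2^1*7^1  *  67^1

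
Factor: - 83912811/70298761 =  - 3^1*13^( - 2 )*415969^( - 1) * 27970937^1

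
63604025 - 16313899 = 47290126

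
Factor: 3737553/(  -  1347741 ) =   -  1245851/449247 = -3^(-1 )*233^1 * 5347^1 * 149749^(-1 )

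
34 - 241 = - 207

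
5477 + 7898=13375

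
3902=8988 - 5086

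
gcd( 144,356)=4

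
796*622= 495112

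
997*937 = 934189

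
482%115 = 22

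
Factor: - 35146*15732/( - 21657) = 184305624/7219 = 2^3 * 3^1*19^1 * 23^1*7219^( - 1)*17573^1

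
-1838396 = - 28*65657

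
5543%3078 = 2465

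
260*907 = 235820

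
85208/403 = 211 + 175/403 = 211.43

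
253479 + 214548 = 468027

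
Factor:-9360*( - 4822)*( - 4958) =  - 2^6*3^2*5^1*13^1*37^1*67^1 *2411^1 = -223773975360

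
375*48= 18000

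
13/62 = 13/62= 0.21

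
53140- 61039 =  - 7899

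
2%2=0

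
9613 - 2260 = 7353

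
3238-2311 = 927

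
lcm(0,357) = 0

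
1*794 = 794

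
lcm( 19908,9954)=19908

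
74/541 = 74/541 = 0.14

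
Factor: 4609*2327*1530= 2^1 * 3^2*5^1*11^1 * 13^1*17^1*179^1*419^1 = 16409468790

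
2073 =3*691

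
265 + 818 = 1083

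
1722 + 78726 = 80448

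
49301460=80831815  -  31530355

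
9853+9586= 19439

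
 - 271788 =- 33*8236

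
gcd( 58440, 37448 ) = 8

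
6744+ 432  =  7176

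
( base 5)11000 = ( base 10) 750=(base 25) 150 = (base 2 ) 1011101110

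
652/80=163/20=8.15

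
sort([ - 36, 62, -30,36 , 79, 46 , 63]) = [ - 36, - 30, 36,46,  62,63, 79 ]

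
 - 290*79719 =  - 23118510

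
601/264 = 601/264 = 2.28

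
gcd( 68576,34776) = 8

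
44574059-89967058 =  - 45392999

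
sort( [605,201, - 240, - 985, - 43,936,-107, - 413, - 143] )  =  [ - 985,-413, - 240, - 143 ,-107, - 43,201,605, 936] 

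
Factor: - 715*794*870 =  - 2^2*3^1*5^2*11^1*13^1*29^1*397^1 =-493907700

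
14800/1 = 14800 = 14800.00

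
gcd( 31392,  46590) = 6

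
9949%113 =5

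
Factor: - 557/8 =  - 2^( - 3 ) * 557^1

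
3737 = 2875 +862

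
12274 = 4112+8162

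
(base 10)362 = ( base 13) 21b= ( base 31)bl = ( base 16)16A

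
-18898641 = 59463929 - 78362570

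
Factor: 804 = 2^2*3^1*67^1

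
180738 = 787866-607128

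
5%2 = 1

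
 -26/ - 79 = 26/79 = 0.33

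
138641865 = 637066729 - 498424864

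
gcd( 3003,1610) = 7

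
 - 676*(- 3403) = 2300428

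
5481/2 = 5481/2 = 2740.50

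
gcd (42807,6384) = 57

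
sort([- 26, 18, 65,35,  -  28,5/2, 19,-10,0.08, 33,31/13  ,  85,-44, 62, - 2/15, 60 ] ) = [ - 44,-28, - 26,-10,-2/15, 0.08, 31/13,5/2, 18, 19, 33, 35, 60, 62, 65, 85]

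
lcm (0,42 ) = 0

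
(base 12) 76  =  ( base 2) 1011010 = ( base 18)50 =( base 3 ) 10100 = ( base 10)90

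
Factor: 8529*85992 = 733425768 = 2^3*3^2*2843^1*3583^1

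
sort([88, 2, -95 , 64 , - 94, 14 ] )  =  [ - 95, - 94, 2,14,64, 88]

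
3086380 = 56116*55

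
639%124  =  19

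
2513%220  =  93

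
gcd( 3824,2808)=8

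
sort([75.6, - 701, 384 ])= [ -701,75.6 , 384 ] 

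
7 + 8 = 15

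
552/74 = 7 + 17/37 = 7.46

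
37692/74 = 509 + 13/37 = 509.35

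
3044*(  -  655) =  -1993820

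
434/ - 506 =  - 1 + 36/253= - 0.86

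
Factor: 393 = 3^1*131^1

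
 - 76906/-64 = 38453/32 = 1201.66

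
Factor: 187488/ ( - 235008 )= - 2^( - 4 ) * 7^1*17^( - 1 )*31^1= -  217/272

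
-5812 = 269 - 6081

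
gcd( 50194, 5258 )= 2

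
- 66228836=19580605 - 85809441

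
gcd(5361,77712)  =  3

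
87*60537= 5266719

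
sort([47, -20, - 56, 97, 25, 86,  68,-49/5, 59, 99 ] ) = [ - 56, - 20,-49/5, 25, 47,  59  ,  68, 86, 97 , 99 ] 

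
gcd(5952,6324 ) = 372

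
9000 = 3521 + 5479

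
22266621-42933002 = -20666381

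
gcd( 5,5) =5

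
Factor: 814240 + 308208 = 1122448 = 2^4*31^2*73^1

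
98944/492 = 201 + 13/123  =  201.11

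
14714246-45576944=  - 30862698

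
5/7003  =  5/7003 = 0.00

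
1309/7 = 187 = 187.00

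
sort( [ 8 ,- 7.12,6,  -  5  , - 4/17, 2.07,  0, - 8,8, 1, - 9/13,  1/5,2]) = [ - 8, - 7.12, -5, - 9/13,  -  4/17,0 , 1/5, 1,2, 2.07, 6,  8,8]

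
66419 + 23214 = 89633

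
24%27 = 24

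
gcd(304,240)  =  16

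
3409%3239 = 170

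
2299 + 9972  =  12271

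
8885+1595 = 10480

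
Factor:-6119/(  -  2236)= 2^(-2)*13^(-1)*29^1*43^( - 1)*211^1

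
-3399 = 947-4346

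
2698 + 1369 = 4067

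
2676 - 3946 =-1270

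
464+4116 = 4580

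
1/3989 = 1/3989 = 0.00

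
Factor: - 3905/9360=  - 2^( - 4)*3^( - 2 )*11^1*13^( -1 )*71^1 = -781/1872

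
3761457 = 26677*141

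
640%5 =0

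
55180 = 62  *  890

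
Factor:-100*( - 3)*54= 16200 = 2^3 * 3^4 * 5^2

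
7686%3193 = 1300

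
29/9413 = 29/9413= 0.00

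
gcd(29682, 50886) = 18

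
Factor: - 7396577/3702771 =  - 3^ (  -  2 ) *373^ ( - 1)*1103^( - 1)*7396577^1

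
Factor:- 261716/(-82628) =227^( - 1)*719^1 =719/227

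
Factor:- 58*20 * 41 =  - 2^3*5^1 *29^1*41^1 = - 47560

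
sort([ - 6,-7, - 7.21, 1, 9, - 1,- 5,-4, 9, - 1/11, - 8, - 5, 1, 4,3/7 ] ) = [-8,- 7.21, - 7, - 6, - 5,  -  5, - 4, - 1, - 1/11,3/7,1,1, 4, 9,  9 ]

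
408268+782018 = 1190286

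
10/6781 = 10/6781=0.00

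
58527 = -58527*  (-1) 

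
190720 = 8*23840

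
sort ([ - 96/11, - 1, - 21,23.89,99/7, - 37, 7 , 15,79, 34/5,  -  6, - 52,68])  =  [ - 52,-37,-21,-96/11, - 6, - 1,34/5,7, 99/7, 15,23.89,68,79 ]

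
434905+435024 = 869929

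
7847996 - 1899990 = 5948006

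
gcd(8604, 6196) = 4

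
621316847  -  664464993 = -43148146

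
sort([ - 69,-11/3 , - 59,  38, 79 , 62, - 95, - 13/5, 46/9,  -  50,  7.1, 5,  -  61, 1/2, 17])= [ - 95,  -  69 , - 61 , - 59, - 50,- 11/3 , - 13/5,1/2, 5, 46/9,7.1, 17, 38, 62,79]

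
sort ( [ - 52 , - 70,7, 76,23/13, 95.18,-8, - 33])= [ - 70,-52, - 33, - 8, 23/13,7 , 76 , 95.18]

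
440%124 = 68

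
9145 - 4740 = 4405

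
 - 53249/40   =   - 1332+31/40 = -1331.22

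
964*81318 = 78390552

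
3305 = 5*661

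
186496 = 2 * 93248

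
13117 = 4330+8787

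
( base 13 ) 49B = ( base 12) 570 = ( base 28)10k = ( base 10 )804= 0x324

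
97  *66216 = 6422952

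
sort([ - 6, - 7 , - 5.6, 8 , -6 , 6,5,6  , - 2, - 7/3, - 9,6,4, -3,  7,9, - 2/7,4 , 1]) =[ - 9, - 7,-6, - 6,  -  5.6 , - 3, - 7/3, - 2, - 2/7, 1,4 , 4 , 5, 6, 6 , 6,7,8,9]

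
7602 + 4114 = 11716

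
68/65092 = 17/16273= 0.00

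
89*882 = 78498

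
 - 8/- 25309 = 8/25309 = 0.00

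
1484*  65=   96460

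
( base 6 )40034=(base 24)90M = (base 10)5206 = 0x1456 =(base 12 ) 301A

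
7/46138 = 7/46138 = 0.00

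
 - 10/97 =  - 10/97 = -0.10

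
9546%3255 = 3036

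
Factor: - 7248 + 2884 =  - 2^2*1091^1 = -4364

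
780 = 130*6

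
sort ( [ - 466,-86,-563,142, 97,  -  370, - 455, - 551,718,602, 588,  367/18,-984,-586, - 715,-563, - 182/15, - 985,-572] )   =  [-985,-984 ,-715,  -  586, - 572,-563,-563,-551, - 466, - 455, - 370,-86, - 182/15, 367/18,97,142, 588,602,718] 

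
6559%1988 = 595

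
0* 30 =0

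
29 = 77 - 48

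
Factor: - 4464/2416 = -279/151=   - 3^2 * 31^1*151^( - 1)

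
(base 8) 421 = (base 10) 273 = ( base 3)101010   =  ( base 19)e7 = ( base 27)a3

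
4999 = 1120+3879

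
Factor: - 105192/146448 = -487/678 = - 2^( - 1)*3^( - 1 )*113^( - 1)*487^1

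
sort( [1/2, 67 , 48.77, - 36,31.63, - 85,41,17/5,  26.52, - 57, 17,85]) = [-85, -57, - 36, 1/2, 17/5,17 , 26.52 , 31.63,41,  48.77,67, 85 ] 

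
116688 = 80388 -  - 36300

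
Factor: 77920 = 2^5*5^1*487^1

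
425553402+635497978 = 1061051380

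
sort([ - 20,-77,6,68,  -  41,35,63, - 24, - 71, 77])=[ - 77,-71  ,-41,-24, - 20,6,35,63 , 68,  77]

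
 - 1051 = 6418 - 7469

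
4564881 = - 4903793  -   - 9468674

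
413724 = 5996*69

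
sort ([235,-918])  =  [-918, 235] 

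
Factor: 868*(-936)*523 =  - 424910304 =- 2^5*3^2 *7^1*13^1*31^1  *523^1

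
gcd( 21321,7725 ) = 309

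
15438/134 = 115+ 14/67 = 115.21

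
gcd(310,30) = 10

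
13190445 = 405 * 32569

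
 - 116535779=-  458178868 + 341643089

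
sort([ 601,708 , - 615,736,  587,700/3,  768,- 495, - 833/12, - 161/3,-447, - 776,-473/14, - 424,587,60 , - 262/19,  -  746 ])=[ - 776 , - 746 , - 615, - 495, - 447 , - 424, - 833/12, - 161/3,- 473/14,-262/19,60, 700/3,587,587, 601,708, 736,768 ] 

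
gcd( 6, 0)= 6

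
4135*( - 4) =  - 16540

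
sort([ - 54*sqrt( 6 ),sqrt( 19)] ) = [ - 54*sqrt( 6 ), sqrt( 19) ]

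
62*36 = 2232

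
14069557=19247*731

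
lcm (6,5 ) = 30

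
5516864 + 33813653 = 39330517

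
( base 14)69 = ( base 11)85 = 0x5d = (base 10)93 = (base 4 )1131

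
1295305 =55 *23551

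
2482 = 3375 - 893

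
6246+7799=14045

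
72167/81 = 72167/81 = 890.95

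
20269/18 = 20269/18 = 1126.06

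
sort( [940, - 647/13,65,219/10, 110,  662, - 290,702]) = [ - 290, - 647/13,219/10,65, 110 , 662,702, 940]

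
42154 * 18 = 758772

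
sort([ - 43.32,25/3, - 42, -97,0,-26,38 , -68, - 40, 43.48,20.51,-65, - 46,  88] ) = [-97, - 68, - 65,  -  46 ,  -  43.32,-42,-40,  -  26,0,25/3,  20.51, 38,43.48,88]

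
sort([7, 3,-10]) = [-10 , 3,7]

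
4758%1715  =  1328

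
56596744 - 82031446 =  - 25434702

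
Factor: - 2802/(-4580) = 2^(-1)*3^1*5^( - 1 )*229^( - 1 )*467^1 = 1401/2290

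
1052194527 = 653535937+398658590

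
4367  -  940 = 3427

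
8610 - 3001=5609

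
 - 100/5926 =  - 1  +  2913/2963=- 0.02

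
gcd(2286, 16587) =9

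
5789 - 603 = 5186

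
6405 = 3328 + 3077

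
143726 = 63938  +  79788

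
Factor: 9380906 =2^1 * 17^1*37^1*7457^1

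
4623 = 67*69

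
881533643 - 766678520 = 114855123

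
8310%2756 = 42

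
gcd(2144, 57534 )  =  2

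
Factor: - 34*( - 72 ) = 2448=   2^4*3^2*17^1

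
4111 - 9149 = - 5038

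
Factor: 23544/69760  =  2^ (  -  4)*3^3*5^( - 1 )=27/80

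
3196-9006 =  - 5810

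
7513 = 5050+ 2463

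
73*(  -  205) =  - 14965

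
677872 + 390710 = 1068582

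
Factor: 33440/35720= 44/47 = 2^2*11^1*47^(-1 )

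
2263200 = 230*9840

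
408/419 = 408/419  =  0.97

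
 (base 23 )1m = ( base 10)45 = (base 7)63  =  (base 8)55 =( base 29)1g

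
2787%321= 219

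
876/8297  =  876/8297 = 0.11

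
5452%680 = 12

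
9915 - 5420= 4495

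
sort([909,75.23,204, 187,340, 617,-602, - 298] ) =[ - 602, - 298, 75.23,187,204, 340,  617, 909]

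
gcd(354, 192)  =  6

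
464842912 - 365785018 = 99057894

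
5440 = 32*170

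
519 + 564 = 1083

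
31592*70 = 2211440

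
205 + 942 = 1147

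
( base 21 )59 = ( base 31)3l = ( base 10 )114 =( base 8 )162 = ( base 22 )54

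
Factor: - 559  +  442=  - 3^2*13^1= - 117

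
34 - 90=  - 56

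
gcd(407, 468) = 1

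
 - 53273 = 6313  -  59586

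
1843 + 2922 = 4765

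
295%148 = 147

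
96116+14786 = 110902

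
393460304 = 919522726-526062422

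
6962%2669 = 1624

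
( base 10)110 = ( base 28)3Q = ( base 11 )a0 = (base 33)3b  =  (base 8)156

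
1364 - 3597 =-2233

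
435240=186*2340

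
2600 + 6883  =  9483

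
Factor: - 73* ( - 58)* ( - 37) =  - 2^1*29^1*37^1* 73^1 = -  156658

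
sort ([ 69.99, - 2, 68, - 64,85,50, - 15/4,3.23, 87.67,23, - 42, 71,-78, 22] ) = [ - 78, - 64, - 42, - 15/4,  -  2,3.23, 22,  23,50, 68 , 69.99,  71,85,87.67 ] 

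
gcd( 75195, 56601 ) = 9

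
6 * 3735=22410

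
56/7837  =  56/7837=0.01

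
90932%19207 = 14104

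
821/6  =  136 + 5/6 = 136.83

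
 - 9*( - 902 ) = 8118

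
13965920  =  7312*1910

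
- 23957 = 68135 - 92092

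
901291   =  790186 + 111105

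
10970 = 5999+4971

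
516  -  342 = 174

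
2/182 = 1/91= 0.01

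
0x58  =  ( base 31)2q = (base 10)88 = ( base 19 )4c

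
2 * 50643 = 101286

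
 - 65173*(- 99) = 6452127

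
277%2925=277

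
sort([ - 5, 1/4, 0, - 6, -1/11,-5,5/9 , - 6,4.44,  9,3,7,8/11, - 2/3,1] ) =[ - 6, - 6, - 5, - 5, - 2/3,-1/11,0, 1/4,  5/9,8/11, 1,3,4.44,7, 9 ] 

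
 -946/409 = - 946/409= - 2.31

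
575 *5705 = 3280375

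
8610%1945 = 830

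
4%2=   0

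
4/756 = 1/189 = 0.01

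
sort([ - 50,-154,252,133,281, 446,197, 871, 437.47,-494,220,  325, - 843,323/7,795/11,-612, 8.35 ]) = [-843,-612, - 494, - 154, - 50,8.35, 323/7,795/11, 133,197,220,252,281,325  ,  437.47, 446,871]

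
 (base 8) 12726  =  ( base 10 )5590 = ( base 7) 22204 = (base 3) 21200001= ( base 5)134330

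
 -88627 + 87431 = -1196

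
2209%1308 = 901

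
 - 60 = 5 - 65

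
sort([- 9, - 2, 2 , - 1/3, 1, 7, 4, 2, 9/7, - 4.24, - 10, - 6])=[  -  10, - 9, - 6, - 4.24 , - 2, - 1/3,1, 9/7,  2, 2,4, 7] 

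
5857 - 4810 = 1047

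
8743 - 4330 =4413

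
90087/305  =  90087/305 = 295.37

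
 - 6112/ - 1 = 6112/1 = 6112.00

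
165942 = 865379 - 699437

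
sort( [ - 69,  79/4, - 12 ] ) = [ - 69,  -  12, 79/4 ]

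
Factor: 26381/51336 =2^(  -  3)*3^(-2)*37^1=37/72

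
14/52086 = 7/26043 =0.00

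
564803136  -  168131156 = 396671980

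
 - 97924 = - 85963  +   - 11961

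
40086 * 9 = 360774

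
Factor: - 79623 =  -3^4*983^1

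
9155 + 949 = 10104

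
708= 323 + 385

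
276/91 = 276/91 = 3.03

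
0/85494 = 0 = 0.00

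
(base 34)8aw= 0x2594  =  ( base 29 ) bcl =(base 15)2CB5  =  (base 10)9620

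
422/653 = 422/653 = 0.65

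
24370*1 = 24370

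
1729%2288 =1729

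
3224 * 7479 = 24112296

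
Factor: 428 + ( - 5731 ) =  - 5303 = -5303^1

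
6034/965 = 6034/965=6.25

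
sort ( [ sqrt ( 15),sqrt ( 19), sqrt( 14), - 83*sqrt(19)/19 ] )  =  [ - 83*sqrt( 19)/19, sqrt ( 14),sqrt(15 ),  sqrt( 19)] 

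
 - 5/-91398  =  5/91398  =  0.00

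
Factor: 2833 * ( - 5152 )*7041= - 2^5*3^1*7^1*23^1*2347^1*2833^1=- 102767732256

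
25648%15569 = 10079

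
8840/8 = 1105  =  1105.00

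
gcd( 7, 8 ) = 1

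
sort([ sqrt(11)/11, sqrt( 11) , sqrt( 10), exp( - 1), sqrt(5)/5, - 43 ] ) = [  -  43,  sqrt(11 ) /11,exp( - 1),  sqrt( 5 )/5,  sqrt( 10), sqrt ( 11 )]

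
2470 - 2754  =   - 284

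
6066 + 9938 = 16004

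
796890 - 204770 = 592120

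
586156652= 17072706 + 569083946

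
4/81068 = 1/20267  =  0.00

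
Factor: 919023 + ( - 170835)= 748188=2^2*3^2*7^1*2969^1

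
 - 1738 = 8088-9826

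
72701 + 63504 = 136205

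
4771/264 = 18+19/264= 18.07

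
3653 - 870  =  2783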